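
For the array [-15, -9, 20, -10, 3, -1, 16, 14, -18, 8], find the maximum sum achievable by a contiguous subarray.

Using Kadane's algorithm on [-15, -9, 20, -10, 3, -1, 16, 14, -18, 8]:

Scanning through the array:
Position 1 (value -9): max_ending_here = -9, max_so_far = -9
Position 2 (value 20): max_ending_here = 20, max_so_far = 20
Position 3 (value -10): max_ending_here = 10, max_so_far = 20
Position 4 (value 3): max_ending_here = 13, max_so_far = 20
Position 5 (value -1): max_ending_here = 12, max_so_far = 20
Position 6 (value 16): max_ending_here = 28, max_so_far = 28
Position 7 (value 14): max_ending_here = 42, max_so_far = 42
Position 8 (value -18): max_ending_here = 24, max_so_far = 42
Position 9 (value 8): max_ending_here = 32, max_so_far = 42

Maximum subarray: [20, -10, 3, -1, 16, 14]
Maximum sum: 42

The maximum subarray is [20, -10, 3, -1, 16, 14] with sum 42. This subarray runs from index 2 to index 7.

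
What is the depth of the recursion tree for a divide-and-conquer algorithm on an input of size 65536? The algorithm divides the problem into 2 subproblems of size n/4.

For divide and conquer with division factor 4:

Problem sizes at each level:
Level 0: 65536
Level 1: 16384
Level 2: 4096
Level 3: 1024
Level 4: 256
Level 5: 64
Level 6: 16
Level 7: 4
Level 8: 1

The root is level 0 and the size-1 base case is level 8 (the tree spans levels 0 through 8, i.e. 9 levels counting the root), so the depth is the number of divisions: log_4(65536) = 8

The recursion tree depth is log_4(65536) = 8. At each level, the problem size is divided by 4, so it takes 8 divisions to reduce to a base case of size 1. The algorithm makes 2 recursive calls at each level.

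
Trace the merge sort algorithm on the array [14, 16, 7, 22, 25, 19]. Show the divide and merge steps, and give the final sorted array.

Merge sort trace:

Split: [14, 16, 7, 22, 25, 19] -> [14, 16, 7] and [22, 25, 19]
  Split: [14, 16, 7] -> [14] and [16, 7]
    Split: [16, 7] -> [16] and [7]
    Merge: [16] + [7] -> [7, 16]
  Merge: [14] + [7, 16] -> [7, 14, 16]
  Split: [22, 25, 19] -> [22] and [25, 19]
    Split: [25, 19] -> [25] and [19]
    Merge: [25] + [19] -> [19, 25]
  Merge: [22] + [19, 25] -> [19, 22, 25]
Merge: [7, 14, 16] + [19, 22, 25] -> [7, 14, 16, 19, 22, 25]

Final sorted array: [7, 14, 16, 19, 22, 25]

The merge sort proceeds by recursively splitting the array and merging sorted halves.
After all merges, the sorted array is [7, 14, 16, 19, 22, 25].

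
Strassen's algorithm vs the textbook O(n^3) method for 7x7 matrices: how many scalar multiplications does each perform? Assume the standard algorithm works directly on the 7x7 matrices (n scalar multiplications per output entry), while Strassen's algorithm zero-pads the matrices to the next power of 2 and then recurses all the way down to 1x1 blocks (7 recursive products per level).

Matrix multiplication for 7x7 matrices:

Strassen's algorithm requires power-of-2 dimensions. Pad 7x7 to 8x8 (next power of 2).

Standard algorithm: 7^3 = 343 multiplications
Strassen's algorithm: 7^(log2(8)) = 7^3 = 343 multiplications
Savings: 343 - 343 = 0 multiplications

Standard: 343 multiplications (7^3). Strassen: 343 multiplications (7^3, after padding to 8x8). Strassen reduces 8 recursive multiplications to 7 at each level.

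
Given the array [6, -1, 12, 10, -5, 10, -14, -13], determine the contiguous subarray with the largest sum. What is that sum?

Using Kadane's algorithm on [6, -1, 12, 10, -5, 10, -14, -13]:

Scanning through the array:
Position 1 (value -1): max_ending_here = 5, max_so_far = 6
Position 2 (value 12): max_ending_here = 17, max_so_far = 17
Position 3 (value 10): max_ending_here = 27, max_so_far = 27
Position 4 (value -5): max_ending_here = 22, max_so_far = 27
Position 5 (value 10): max_ending_here = 32, max_so_far = 32
Position 6 (value -14): max_ending_here = 18, max_so_far = 32
Position 7 (value -13): max_ending_here = 5, max_so_far = 32

Maximum subarray: [6, -1, 12, 10, -5, 10]
Maximum sum: 32

The maximum subarray is [6, -1, 12, 10, -5, 10] with sum 32. This subarray runs from index 0 to index 5.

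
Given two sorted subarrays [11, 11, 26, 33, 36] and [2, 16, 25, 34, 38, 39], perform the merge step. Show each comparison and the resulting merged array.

Merging process:

Compare 11 vs 2: take 2 from right. Merged: [2]
Compare 11 vs 16: take 11 from left. Merged: [2, 11]
Compare 11 vs 16: take 11 from left. Merged: [2, 11, 11]
Compare 26 vs 16: take 16 from right. Merged: [2, 11, 11, 16]
Compare 26 vs 25: take 25 from right. Merged: [2, 11, 11, 16, 25]
Compare 26 vs 34: take 26 from left. Merged: [2, 11, 11, 16, 25, 26]
Compare 33 vs 34: take 33 from left. Merged: [2, 11, 11, 16, 25, 26, 33]
Compare 36 vs 34: take 34 from right. Merged: [2, 11, 11, 16, 25, 26, 33, 34]
Compare 36 vs 38: take 36 from left. Merged: [2, 11, 11, 16, 25, 26, 33, 34, 36]
Append remaining from right: [38, 39]. Merged: [2, 11, 11, 16, 25, 26, 33, 34, 36, 38, 39]

Final merged array: [2, 11, 11, 16, 25, 26, 33, 34, 36, 38, 39]
Total comparisons: 9

The merged array is [2, 11, 11, 16, 25, 26, 33, 34, 36, 38, 39], requiring 9 comparisons. The merge step runs in O(n) time where n is the total number of elements.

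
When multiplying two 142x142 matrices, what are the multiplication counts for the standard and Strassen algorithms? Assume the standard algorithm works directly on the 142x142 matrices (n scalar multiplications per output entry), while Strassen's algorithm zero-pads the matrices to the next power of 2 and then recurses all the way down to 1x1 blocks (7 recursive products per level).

Matrix multiplication for 142x142 matrices:

Strassen's algorithm requires power-of-2 dimensions. Pad 142x142 to 256x256 (next power of 2).

Standard algorithm: 142^3 = 2863288 multiplications
Strassen's algorithm: 7^(log2(256)) = 7^8 = 5764801 multiplications
Difference: 2863288 - 5764801 = -2901513 (Strassen uses MORE here due to padding overhead — for small or just-over-power-of-2 n, padding can outweigh the per-level savings)

Standard: 2863288 multiplications (142^3). Strassen: 5764801 multiplications (7^8, after padding to 256x256). Strassen reduces 8 recursive multiplications to 7 at each level.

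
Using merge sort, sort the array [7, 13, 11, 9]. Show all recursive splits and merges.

Merge sort trace:

Split: [7, 13, 11, 9] -> [7, 13] and [11, 9]
  Split: [7, 13] -> [7] and [13]
  Merge: [7] + [13] -> [7, 13]
  Split: [11, 9] -> [11] and [9]
  Merge: [11] + [9] -> [9, 11]
Merge: [7, 13] + [9, 11] -> [7, 9, 11, 13]

Final sorted array: [7, 9, 11, 13]

The merge sort proceeds by recursively splitting the array and merging sorted halves.
After all merges, the sorted array is [7, 9, 11, 13].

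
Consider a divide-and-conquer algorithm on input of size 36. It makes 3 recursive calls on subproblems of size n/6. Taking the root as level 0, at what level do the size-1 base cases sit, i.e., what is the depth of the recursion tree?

For divide and conquer with division factor 6:

Problem sizes at each level:
Level 0: 36
Level 1: 6
Level 2: 1

The root is level 0 and the size-1 base case is level 2 (the tree spans levels 0 through 2, i.e. 3 levels counting the root), so the depth is the number of divisions: log_6(36) = 2

The recursion tree depth is log_6(36) = 2. At each level, the problem size is divided by 6, so it takes 2 divisions to reduce to a base case of size 1. The algorithm makes 3 recursive calls at each level.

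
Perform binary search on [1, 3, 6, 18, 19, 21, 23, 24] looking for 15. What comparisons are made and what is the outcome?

Binary search for 15 in [1, 3, 6, 18, 19, 21, 23, 24]:

lo=0, hi=7, mid=3, arr[mid]=18 -> 18 > 15, search left half
lo=0, hi=2, mid=1, arr[mid]=3 -> 3 < 15, search right half
lo=2, hi=2, mid=2, arr[mid]=6 -> 6 < 15, search right half
lo=3 > hi=2, target 15 not found

Binary search determines that 15 is not in the array after 3 comparisons. The search space was exhausted without finding the target.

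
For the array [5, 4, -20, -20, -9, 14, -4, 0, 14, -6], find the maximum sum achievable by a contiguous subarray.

Using Kadane's algorithm on [5, 4, -20, -20, -9, 14, -4, 0, 14, -6]:

Scanning through the array:
Position 1 (value 4): max_ending_here = 9, max_so_far = 9
Position 2 (value -20): max_ending_here = -11, max_so_far = 9
Position 3 (value -20): max_ending_here = -20, max_so_far = 9
Position 4 (value -9): max_ending_here = -9, max_so_far = 9
Position 5 (value 14): max_ending_here = 14, max_so_far = 14
Position 6 (value -4): max_ending_here = 10, max_so_far = 14
Position 7 (value 0): max_ending_here = 10, max_so_far = 14
Position 8 (value 14): max_ending_here = 24, max_so_far = 24
Position 9 (value -6): max_ending_here = 18, max_so_far = 24

Maximum subarray: [14, -4, 0, 14]
Maximum sum: 24

The maximum subarray is [14, -4, 0, 14] with sum 24. This subarray runs from index 5 to index 8.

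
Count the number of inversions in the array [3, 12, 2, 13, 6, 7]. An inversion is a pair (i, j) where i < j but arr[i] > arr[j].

Finding inversions in [3, 12, 2, 13, 6, 7]:

(0, 2): arr[0]=3 > arr[2]=2
(1, 2): arr[1]=12 > arr[2]=2
(1, 4): arr[1]=12 > arr[4]=6
(1, 5): arr[1]=12 > arr[5]=7
(3, 4): arr[3]=13 > arr[4]=6
(3, 5): arr[3]=13 > arr[5]=7

Total inversions: 6

The array has 6 inversion(s): (0,2), (1,2), (1,4), (1,5), (3,4), (3,5). Each pair (i,j) satisfies i < j and arr[i] > arr[j].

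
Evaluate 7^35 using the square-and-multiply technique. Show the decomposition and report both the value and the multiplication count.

Computing 7^35 by squaring (build up from 7^1; each line after the first costs one multiplication):

7^1 = 7
7^2 = (7^1)^2 = 7^2 = 49
7^4 = (7^2)^2 = 49^2 = 2401
7^8 = (7^4)^2 = 2401^2 = 5764801
7^16 = (7^8)^2 = 5764801^2 = 33232930569601
7^17 = 7 * 7^16 = 7 * 33232930569601 = 232630513987207
7^34 = (7^17)^2 = 232630513987207^2 = 54116956037952111668959660849
7^35 = 7 * 7^34 = 7 * 54116956037952111668959660849 = 378818692265664781682717625943

Result: 378818692265664781682717625943
Multiplications needed: 7 (7 lines after 7^1)

7^35 = 378818692265664781682717625943. Using exponentiation by squaring, this requires 7 multiplications. The key idea: if the exponent is even, square the half-power; if odd, multiply by the base once.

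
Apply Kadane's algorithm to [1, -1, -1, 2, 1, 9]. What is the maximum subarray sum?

Using Kadane's algorithm on [1, -1, -1, 2, 1, 9]:

Scanning through the array:
Position 1 (value -1): max_ending_here = 0, max_so_far = 1
Position 2 (value -1): max_ending_here = -1, max_so_far = 1
Position 3 (value 2): max_ending_here = 2, max_so_far = 2
Position 4 (value 1): max_ending_here = 3, max_so_far = 3
Position 5 (value 9): max_ending_here = 12, max_so_far = 12

Maximum subarray: [2, 1, 9]
Maximum sum: 12

The maximum subarray is [2, 1, 9] with sum 12. This subarray runs from index 3 to index 5.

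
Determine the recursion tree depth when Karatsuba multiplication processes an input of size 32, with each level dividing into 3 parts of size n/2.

For divide and conquer with division factor 2:

Problem sizes at each level:
Level 0: 32
Level 1: 16
Level 2: 8
Level 3: 4
Level 4: 2
Level 5: 1

The root is level 0 and the size-1 base case is level 5 (the tree spans levels 0 through 5, i.e. 6 levels counting the root), so the depth is the number of divisions: log_2(32) = 5

The recursion tree depth is log_2(32) = 5. At each level, the problem size is divided by 2, so it takes 5 divisions to reduce to a base case of size 1. The algorithm makes 3 recursive calls at each level.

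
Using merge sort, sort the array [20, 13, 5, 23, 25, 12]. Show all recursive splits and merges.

Merge sort trace:

Split: [20, 13, 5, 23, 25, 12] -> [20, 13, 5] and [23, 25, 12]
  Split: [20, 13, 5] -> [20] and [13, 5]
    Split: [13, 5] -> [13] and [5]
    Merge: [13] + [5] -> [5, 13]
  Merge: [20] + [5, 13] -> [5, 13, 20]
  Split: [23, 25, 12] -> [23] and [25, 12]
    Split: [25, 12] -> [25] and [12]
    Merge: [25] + [12] -> [12, 25]
  Merge: [23] + [12, 25] -> [12, 23, 25]
Merge: [5, 13, 20] + [12, 23, 25] -> [5, 12, 13, 20, 23, 25]

Final sorted array: [5, 12, 13, 20, 23, 25]

The merge sort proceeds by recursively splitting the array and merging sorted halves.
After all merges, the sorted array is [5, 12, 13, 20, 23, 25].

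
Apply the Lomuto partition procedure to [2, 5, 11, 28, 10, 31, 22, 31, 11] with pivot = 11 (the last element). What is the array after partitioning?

Lomuto partition with pivot = 11:

Initial array: [2, 5, 11, 28, 10, 31, 22, 31, 11]

arr[0]=2 <= 11: swap with position 0, array becomes [2, 5, 11, 28, 10, 31, 22, 31, 11]
arr[1]=5 <= 11: swap with position 1, array becomes [2, 5, 11, 28, 10, 31, 22, 31, 11]
arr[2]=11 <= 11: swap with position 2, array becomes [2, 5, 11, 28, 10, 31, 22, 31, 11]
arr[3]=28 > 11: no swap
arr[4]=10 <= 11: swap with position 3, array becomes [2, 5, 11, 10, 28, 31, 22, 31, 11]
arr[5]=31 > 11: no swap
arr[6]=22 > 11: no swap
arr[7]=31 > 11: no swap

Place pivot at position 4: [2, 5, 11, 10, 11, 31, 22, 31, 28]
Pivot position: 4

After partitioning with pivot 11, the array becomes [2, 5, 11, 10, 11, 31, 22, 31, 28]. The pivot is placed at index 4. All elements to the left of the pivot are <= 11, and all elements to the right are > 11.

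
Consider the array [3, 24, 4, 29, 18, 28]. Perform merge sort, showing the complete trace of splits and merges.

Merge sort trace:

Split: [3, 24, 4, 29, 18, 28] -> [3, 24, 4] and [29, 18, 28]
  Split: [3, 24, 4] -> [3] and [24, 4]
    Split: [24, 4] -> [24] and [4]
    Merge: [24] + [4] -> [4, 24]
  Merge: [3] + [4, 24] -> [3, 4, 24]
  Split: [29, 18, 28] -> [29] and [18, 28]
    Split: [18, 28] -> [18] and [28]
    Merge: [18] + [28] -> [18, 28]
  Merge: [29] + [18, 28] -> [18, 28, 29]
Merge: [3, 4, 24] + [18, 28, 29] -> [3, 4, 18, 24, 28, 29]

Final sorted array: [3, 4, 18, 24, 28, 29]

The merge sort proceeds by recursively splitting the array and merging sorted halves.
After all merges, the sorted array is [3, 4, 18, 24, 28, 29].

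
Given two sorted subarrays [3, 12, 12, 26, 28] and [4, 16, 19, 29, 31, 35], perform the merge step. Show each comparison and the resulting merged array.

Merging process:

Compare 3 vs 4: take 3 from left. Merged: [3]
Compare 12 vs 4: take 4 from right. Merged: [3, 4]
Compare 12 vs 16: take 12 from left. Merged: [3, 4, 12]
Compare 12 vs 16: take 12 from left. Merged: [3, 4, 12, 12]
Compare 26 vs 16: take 16 from right. Merged: [3, 4, 12, 12, 16]
Compare 26 vs 19: take 19 from right. Merged: [3, 4, 12, 12, 16, 19]
Compare 26 vs 29: take 26 from left. Merged: [3, 4, 12, 12, 16, 19, 26]
Compare 28 vs 29: take 28 from left. Merged: [3, 4, 12, 12, 16, 19, 26, 28]
Append remaining from right: [29, 31, 35]. Merged: [3, 4, 12, 12, 16, 19, 26, 28, 29, 31, 35]

Final merged array: [3, 4, 12, 12, 16, 19, 26, 28, 29, 31, 35]
Total comparisons: 8

The merged array is [3, 4, 12, 12, 16, 19, 26, 28, 29, 31, 35], requiring 8 comparisons. The merge step runs in O(n) time where n is the total number of elements.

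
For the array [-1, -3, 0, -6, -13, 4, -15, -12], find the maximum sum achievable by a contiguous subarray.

Using Kadane's algorithm on [-1, -3, 0, -6, -13, 4, -15, -12]:

Scanning through the array:
Position 1 (value -3): max_ending_here = -3, max_so_far = -1
Position 2 (value 0): max_ending_here = 0, max_so_far = 0
Position 3 (value -6): max_ending_here = -6, max_so_far = 0
Position 4 (value -13): max_ending_here = -13, max_so_far = 0
Position 5 (value 4): max_ending_here = 4, max_so_far = 4
Position 6 (value -15): max_ending_here = -11, max_so_far = 4
Position 7 (value -12): max_ending_here = -12, max_so_far = 4

Maximum subarray: [4]
Maximum sum: 4

The maximum subarray is [4] with sum 4. This subarray runs from index 5 to index 5.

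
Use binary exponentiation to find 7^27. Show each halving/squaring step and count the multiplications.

Computing 7^27 by squaring (build up from 7^1; each line after the first costs one multiplication):

7^1 = 7
7^2 = (7^1)^2 = 7^2 = 49
7^3 = 7 * 7^2 = 7 * 49 = 343
7^6 = (7^3)^2 = 343^2 = 117649
7^12 = (7^6)^2 = 117649^2 = 13841287201
7^13 = 7 * 7^12 = 7 * 13841287201 = 96889010407
7^26 = (7^13)^2 = 96889010407^2 = 9387480337647754305649
7^27 = 7 * 7^26 = 7 * 9387480337647754305649 = 65712362363534280139543

Result: 65712362363534280139543
Multiplications needed: 7 (7 lines after 7^1)

7^27 = 65712362363534280139543. Using exponentiation by squaring, this requires 7 multiplications. The key idea: if the exponent is even, square the half-power; if odd, multiply by the base once.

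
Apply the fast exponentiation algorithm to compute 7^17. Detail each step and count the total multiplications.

Computing 7^17 by squaring (build up from 7^1; each line after the first costs one multiplication):

7^1 = 7
7^2 = (7^1)^2 = 7^2 = 49
7^4 = (7^2)^2 = 49^2 = 2401
7^8 = (7^4)^2 = 2401^2 = 5764801
7^16 = (7^8)^2 = 5764801^2 = 33232930569601
7^17 = 7 * 7^16 = 7 * 33232930569601 = 232630513987207

Result: 232630513987207
Multiplications needed: 5 (5 lines after 7^1)

7^17 = 232630513987207. Using exponentiation by squaring, this requires 5 multiplications. The key idea: if the exponent is even, square the half-power; if odd, multiply by the base once.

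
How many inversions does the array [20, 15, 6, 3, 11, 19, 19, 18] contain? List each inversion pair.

Finding inversions in [20, 15, 6, 3, 11, 19, 19, 18]:

(0, 1): arr[0]=20 > arr[1]=15
(0, 2): arr[0]=20 > arr[2]=6
(0, 3): arr[0]=20 > arr[3]=3
(0, 4): arr[0]=20 > arr[4]=11
(0, 5): arr[0]=20 > arr[5]=19
(0, 6): arr[0]=20 > arr[6]=19
(0, 7): arr[0]=20 > arr[7]=18
(1, 2): arr[1]=15 > arr[2]=6
(1, 3): arr[1]=15 > arr[3]=3
(1, 4): arr[1]=15 > arr[4]=11
(2, 3): arr[2]=6 > arr[3]=3
(5, 7): arr[5]=19 > arr[7]=18
(6, 7): arr[6]=19 > arr[7]=18

Total inversions: 13

The array has 13 inversion(s): (0,1), (0,2), (0,3), (0,4), (0,5), (0,6), (0,7), (1,2), (1,3), (1,4), (2,3), (5,7), (6,7). Each pair (i,j) satisfies i < j and arr[i] > arr[j].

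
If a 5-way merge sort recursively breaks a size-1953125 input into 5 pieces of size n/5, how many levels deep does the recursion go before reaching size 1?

For divide and conquer with division factor 5:

Problem sizes at each level:
Level 0: 1953125
Level 1: 390625
Level 2: 78125
Level 3: 15625
Level 4: 3125
Level 5: 625
Level 6: 125
Level 7: 25
Level 8: 5
Level 9: 1

The root is level 0 and the size-1 base case is level 9 (the tree spans levels 0 through 9, i.e. 10 levels counting the root), so the depth is the number of divisions: log_5(1953125) = 9

The recursion tree depth is log_5(1953125) = 9. At each level, the problem size is divided by 5, so it takes 9 divisions to reduce to a base case of size 1. The algorithm makes 5 recursive calls at each level.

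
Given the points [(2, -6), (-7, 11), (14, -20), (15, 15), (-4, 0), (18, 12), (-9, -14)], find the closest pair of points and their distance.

Computing all pairwise distances among 7 points:

d((2, -6), (-7, 11)) = 19.2354
d((2, -6), (14, -20)) = 18.4391
d((2, -6), (15, 15)) = 24.6982
d((2, -6), (-4, 0)) = 8.4853
d((2, -6), (18, 12)) = 24.0832
d((2, -6), (-9, -14)) = 13.6015
d((-7, 11), (14, -20)) = 37.4433
d((-7, 11), (15, 15)) = 22.3607
d((-7, 11), (-4, 0)) = 11.4018
d((-7, 11), (18, 12)) = 25.02
d((-7, 11), (-9, -14)) = 25.0799
d((14, -20), (15, 15)) = 35.0143
d((14, -20), (-4, 0)) = 26.9072
d((14, -20), (18, 12)) = 32.249
d((14, -20), (-9, -14)) = 23.7697
d((15, 15), (-4, 0)) = 24.2074
d((15, 15), (18, 12)) = 4.2426 <-- minimum
d((15, 15), (-9, -14)) = 37.6431
d((-4, 0), (18, 12)) = 25.0599
d((-4, 0), (-9, -14)) = 14.8661
d((18, 12), (-9, -14)) = 37.4833

Closest pair: (15, 15) and (18, 12) with distance 4.2426

The closest pair is (15, 15) and (18, 12) with Euclidean distance 4.2426. For 7 points, brute-force pairwise comparison is shown above. For large n, the divide-and-conquer algorithm (sort by x, recurse on halves, check the dividing strip) achieves O(n log n).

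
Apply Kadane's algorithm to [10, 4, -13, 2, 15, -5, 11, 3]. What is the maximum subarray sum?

Using Kadane's algorithm on [10, 4, -13, 2, 15, -5, 11, 3]:

Scanning through the array:
Position 1 (value 4): max_ending_here = 14, max_so_far = 14
Position 2 (value -13): max_ending_here = 1, max_so_far = 14
Position 3 (value 2): max_ending_here = 3, max_so_far = 14
Position 4 (value 15): max_ending_here = 18, max_so_far = 18
Position 5 (value -5): max_ending_here = 13, max_so_far = 18
Position 6 (value 11): max_ending_here = 24, max_so_far = 24
Position 7 (value 3): max_ending_here = 27, max_so_far = 27

Maximum subarray: [10, 4, -13, 2, 15, -5, 11, 3]
Maximum sum: 27

The maximum subarray is [10, 4, -13, 2, 15, -5, 11, 3] with sum 27. This subarray runs from index 0 to index 7.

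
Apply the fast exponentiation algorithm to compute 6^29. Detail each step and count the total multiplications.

Computing 6^29 by squaring (build up from 6^1; each line after the first costs one multiplication):

6^1 = 6
6^2 = (6^1)^2 = 6^2 = 36
6^3 = 6 * 6^2 = 6 * 36 = 216
6^6 = (6^3)^2 = 216^2 = 46656
6^7 = 6 * 6^6 = 6 * 46656 = 279936
6^14 = (6^7)^2 = 279936^2 = 78364164096
6^28 = (6^14)^2 = 78364164096^2 = 6140942214464815497216
6^29 = 6 * 6^28 = 6 * 6140942214464815497216 = 36845653286788892983296

Result: 36845653286788892983296
Multiplications needed: 7 (7 lines after 6^1)

6^29 = 36845653286788892983296. Using exponentiation by squaring, this requires 7 multiplications. The key idea: if the exponent is even, square the half-power; if odd, multiply by the base once.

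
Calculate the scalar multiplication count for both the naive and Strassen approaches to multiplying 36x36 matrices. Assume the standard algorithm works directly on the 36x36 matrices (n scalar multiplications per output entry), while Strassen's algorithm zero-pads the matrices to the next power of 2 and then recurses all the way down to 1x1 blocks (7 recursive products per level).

Matrix multiplication for 36x36 matrices:

Strassen's algorithm requires power-of-2 dimensions. Pad 36x36 to 64x64 (next power of 2).

Standard algorithm: 36^3 = 46656 multiplications
Strassen's algorithm: 7^(log2(64)) = 7^6 = 117649 multiplications
Difference: 46656 - 117649 = -70993 (Strassen uses MORE here due to padding overhead — for small or just-over-power-of-2 n, padding can outweigh the per-level savings)

Standard: 46656 multiplications (36^3). Strassen: 117649 multiplications (7^6, after padding to 64x64). Strassen reduces 8 recursive multiplications to 7 at each level.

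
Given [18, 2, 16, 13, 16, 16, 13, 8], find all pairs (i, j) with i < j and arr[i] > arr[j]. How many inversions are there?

Finding inversions in [18, 2, 16, 13, 16, 16, 13, 8]:

(0, 1): arr[0]=18 > arr[1]=2
(0, 2): arr[0]=18 > arr[2]=16
(0, 3): arr[0]=18 > arr[3]=13
(0, 4): arr[0]=18 > arr[4]=16
(0, 5): arr[0]=18 > arr[5]=16
(0, 6): arr[0]=18 > arr[6]=13
(0, 7): arr[0]=18 > arr[7]=8
(2, 3): arr[2]=16 > arr[3]=13
(2, 6): arr[2]=16 > arr[6]=13
(2, 7): arr[2]=16 > arr[7]=8
(3, 7): arr[3]=13 > arr[7]=8
(4, 6): arr[4]=16 > arr[6]=13
(4, 7): arr[4]=16 > arr[7]=8
(5, 6): arr[5]=16 > arr[6]=13
(5, 7): arr[5]=16 > arr[7]=8
(6, 7): arr[6]=13 > arr[7]=8

Total inversions: 16

The array has 16 inversion(s): (0,1), (0,2), (0,3), (0,4), (0,5), (0,6), (0,7), (2,3), (2,6), (2,7), (3,7), (4,6), (4,7), (5,6), (5,7), (6,7). Each pair (i,j) satisfies i < j and arr[i] > arr[j].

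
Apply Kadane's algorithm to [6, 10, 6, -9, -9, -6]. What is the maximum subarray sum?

Using Kadane's algorithm on [6, 10, 6, -9, -9, -6]:

Scanning through the array:
Position 1 (value 10): max_ending_here = 16, max_so_far = 16
Position 2 (value 6): max_ending_here = 22, max_so_far = 22
Position 3 (value -9): max_ending_here = 13, max_so_far = 22
Position 4 (value -9): max_ending_here = 4, max_so_far = 22
Position 5 (value -6): max_ending_here = -2, max_so_far = 22

Maximum subarray: [6, 10, 6]
Maximum sum: 22

The maximum subarray is [6, 10, 6] with sum 22. This subarray runs from index 0 to index 2.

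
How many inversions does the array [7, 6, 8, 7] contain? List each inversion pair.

Finding inversions in [7, 6, 8, 7]:

(0, 1): arr[0]=7 > arr[1]=6
(2, 3): arr[2]=8 > arr[3]=7

Total inversions: 2

The array has 2 inversion(s): (0,1), (2,3). Each pair (i,j) satisfies i < j and arr[i] > arr[j].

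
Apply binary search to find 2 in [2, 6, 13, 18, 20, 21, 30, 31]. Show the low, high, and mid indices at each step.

Binary search for 2 in [2, 6, 13, 18, 20, 21, 30, 31]:

lo=0, hi=7, mid=3, arr[mid]=18 -> 18 > 2, search left half
lo=0, hi=2, mid=1, arr[mid]=6 -> 6 > 2, search left half
lo=0, hi=0, mid=0, arr[mid]=2 -> Found target at index 0!

Binary search finds 2 at index 0 after 3 comparisons. The search repeatedly halves the search space by comparing with the middle element.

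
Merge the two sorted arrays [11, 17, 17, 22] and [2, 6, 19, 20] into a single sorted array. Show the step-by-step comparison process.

Merging process:

Compare 11 vs 2: take 2 from right. Merged: [2]
Compare 11 vs 6: take 6 from right. Merged: [2, 6]
Compare 11 vs 19: take 11 from left. Merged: [2, 6, 11]
Compare 17 vs 19: take 17 from left. Merged: [2, 6, 11, 17]
Compare 17 vs 19: take 17 from left. Merged: [2, 6, 11, 17, 17]
Compare 22 vs 19: take 19 from right. Merged: [2, 6, 11, 17, 17, 19]
Compare 22 vs 20: take 20 from right. Merged: [2, 6, 11, 17, 17, 19, 20]
Append remaining from left: [22]. Merged: [2, 6, 11, 17, 17, 19, 20, 22]

Final merged array: [2, 6, 11, 17, 17, 19, 20, 22]
Total comparisons: 7

The merged array is [2, 6, 11, 17, 17, 19, 20, 22], requiring 7 comparisons. The merge step runs in O(n) time where n is the total number of elements.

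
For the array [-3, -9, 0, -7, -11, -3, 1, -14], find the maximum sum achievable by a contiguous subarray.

Using Kadane's algorithm on [-3, -9, 0, -7, -11, -3, 1, -14]:

Scanning through the array:
Position 1 (value -9): max_ending_here = -9, max_so_far = -3
Position 2 (value 0): max_ending_here = 0, max_so_far = 0
Position 3 (value -7): max_ending_here = -7, max_so_far = 0
Position 4 (value -11): max_ending_here = -11, max_so_far = 0
Position 5 (value -3): max_ending_here = -3, max_so_far = 0
Position 6 (value 1): max_ending_here = 1, max_so_far = 1
Position 7 (value -14): max_ending_here = -13, max_so_far = 1

Maximum subarray: [1]
Maximum sum: 1

The maximum subarray is [1] with sum 1. This subarray runs from index 6 to index 6.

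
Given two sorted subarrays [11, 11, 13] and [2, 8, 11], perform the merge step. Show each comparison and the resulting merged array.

Merging process:

Compare 11 vs 2: take 2 from right. Merged: [2]
Compare 11 vs 8: take 8 from right. Merged: [2, 8]
Compare 11 vs 11: take 11 from left. Merged: [2, 8, 11]
Compare 11 vs 11: take 11 from left. Merged: [2, 8, 11, 11]
Compare 13 vs 11: take 11 from right. Merged: [2, 8, 11, 11, 11]
Append remaining from left: [13]. Merged: [2, 8, 11, 11, 11, 13]

Final merged array: [2, 8, 11, 11, 11, 13]
Total comparisons: 5

The merged array is [2, 8, 11, 11, 11, 13], requiring 5 comparisons. The merge step runs in O(n) time where n is the total number of elements.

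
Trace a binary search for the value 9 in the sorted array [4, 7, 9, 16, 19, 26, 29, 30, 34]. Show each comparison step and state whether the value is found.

Binary search for 9 in [4, 7, 9, 16, 19, 26, 29, 30, 34]:

lo=0, hi=8, mid=4, arr[mid]=19 -> 19 > 9, search left half
lo=0, hi=3, mid=1, arr[mid]=7 -> 7 < 9, search right half
lo=2, hi=3, mid=2, arr[mid]=9 -> Found target at index 2!

Binary search finds 9 at index 2 after 3 comparisons. The search repeatedly halves the search space by comparing with the middle element.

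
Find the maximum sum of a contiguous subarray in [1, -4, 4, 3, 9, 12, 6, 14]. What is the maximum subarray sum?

Using Kadane's algorithm on [1, -4, 4, 3, 9, 12, 6, 14]:

Scanning through the array:
Position 1 (value -4): max_ending_here = -3, max_so_far = 1
Position 2 (value 4): max_ending_here = 4, max_so_far = 4
Position 3 (value 3): max_ending_here = 7, max_so_far = 7
Position 4 (value 9): max_ending_here = 16, max_so_far = 16
Position 5 (value 12): max_ending_here = 28, max_so_far = 28
Position 6 (value 6): max_ending_here = 34, max_so_far = 34
Position 7 (value 14): max_ending_here = 48, max_so_far = 48

Maximum subarray: [4, 3, 9, 12, 6, 14]
Maximum sum: 48

The maximum subarray is [4, 3, 9, 12, 6, 14] with sum 48. This subarray runs from index 2 to index 7.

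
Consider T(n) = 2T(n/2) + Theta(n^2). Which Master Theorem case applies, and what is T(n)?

Master Theorem for T(n) = 2T(n/2) + O(n^2):

a = 2, b = 2, c = 2
log_b(a) = log_2(2) = 1.0000

Case 3: c = 2 > log_2(2) = 1.0000
T(n) = O(n^2) = O(n^2)

For T(n) = 2T(n/2) + O(n^2): log_2(2) = 1.0000. This is Case 3 of the Master Theorem (c > log_b(a), work dominated by root), giving O(n^2).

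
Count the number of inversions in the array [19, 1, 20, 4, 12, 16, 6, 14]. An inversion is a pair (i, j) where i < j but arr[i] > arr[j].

Finding inversions in [19, 1, 20, 4, 12, 16, 6, 14]:

(0, 1): arr[0]=19 > arr[1]=1
(0, 3): arr[0]=19 > arr[3]=4
(0, 4): arr[0]=19 > arr[4]=12
(0, 5): arr[0]=19 > arr[5]=16
(0, 6): arr[0]=19 > arr[6]=6
(0, 7): arr[0]=19 > arr[7]=14
(2, 3): arr[2]=20 > arr[3]=4
(2, 4): arr[2]=20 > arr[4]=12
(2, 5): arr[2]=20 > arr[5]=16
(2, 6): arr[2]=20 > arr[6]=6
(2, 7): arr[2]=20 > arr[7]=14
(4, 6): arr[4]=12 > arr[6]=6
(5, 6): arr[5]=16 > arr[6]=6
(5, 7): arr[5]=16 > arr[7]=14

Total inversions: 14

The array has 14 inversion(s): (0,1), (0,3), (0,4), (0,5), (0,6), (0,7), (2,3), (2,4), (2,5), (2,6), (2,7), (4,6), (5,6), (5,7). Each pair (i,j) satisfies i < j and arr[i] > arr[j].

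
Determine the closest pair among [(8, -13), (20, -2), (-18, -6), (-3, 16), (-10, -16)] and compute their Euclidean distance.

Computing all pairwise distances among 5 points:

d((8, -13), (20, -2)) = 16.2788
d((8, -13), (-18, -6)) = 26.9258
d((8, -13), (-3, 16)) = 31.0161
d((8, -13), (-10, -16)) = 18.2483
d((20, -2), (-18, -6)) = 38.2099
d((20, -2), (-3, 16)) = 29.2062
d((20, -2), (-10, -16)) = 33.1059
d((-18, -6), (-3, 16)) = 26.6271
d((-18, -6), (-10, -16)) = 12.8062 <-- minimum
d((-3, 16), (-10, -16)) = 32.7567

Closest pair: (-18, -6) and (-10, -16) with distance 12.8062

The closest pair is (-18, -6) and (-10, -16) with Euclidean distance 12.8062. For 5 points, brute-force pairwise comparison is shown above. For large n, the divide-and-conquer algorithm (sort by x, recurse on halves, check the dividing strip) achieves O(n log n).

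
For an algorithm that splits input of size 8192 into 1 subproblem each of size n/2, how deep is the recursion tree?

For divide and conquer with division factor 2:

Problem sizes at each level:
Level 0: 8192
Level 1: 4096
Level 2: 2048
Level 3: 1024
Level 4: 512
Level 5: 256
Level 6: 128
Level 7: 64
Level 8: 32
Level 9: 16
Level 10: 8
Level 11: 4
Level 12: 2
Level 13: 1

The root is level 0 and the size-1 base case is level 13 (the tree spans levels 0 through 13, i.e. 14 levels counting the root), so the depth is the number of divisions: log_2(8192) = 13

The recursion tree depth is log_2(8192) = 13. At each level, the problem size is divided by 2, so it takes 13 divisions to reduce to a base case of size 1. The algorithm makes 1 recursive call at each level.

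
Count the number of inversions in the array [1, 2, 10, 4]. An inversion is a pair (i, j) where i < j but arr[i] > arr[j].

Finding inversions in [1, 2, 10, 4]:

(2, 3): arr[2]=10 > arr[3]=4

Total inversions: 1

The array has 1 inversion(s): (2,3). Each pair (i,j) satisfies i < j and arr[i] > arr[j].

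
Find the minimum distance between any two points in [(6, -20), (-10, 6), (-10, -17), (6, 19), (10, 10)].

Computing all pairwise distances among 5 points:

d((6, -20), (-10, 6)) = 30.5287
d((6, -20), (-10, -17)) = 16.2788
d((6, -20), (6, 19)) = 39.0
d((6, -20), (10, 10)) = 30.2655
d((-10, 6), (-10, -17)) = 23.0
d((-10, 6), (6, 19)) = 20.6155
d((-10, 6), (10, 10)) = 20.3961
d((-10, -17), (6, 19)) = 39.3954
d((-10, -17), (10, 10)) = 33.6006
d((6, 19), (10, 10)) = 9.8489 <-- minimum

Closest pair: (6, 19) and (10, 10) with distance 9.8489

The closest pair is (6, 19) and (10, 10) with Euclidean distance 9.8489. For 5 points, brute-force pairwise comparison is shown above. For large n, the divide-and-conquer algorithm (sort by x, recurse on halves, check the dividing strip) achieves O(n log n).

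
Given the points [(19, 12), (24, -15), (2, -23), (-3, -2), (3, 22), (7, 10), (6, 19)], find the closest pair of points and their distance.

Computing all pairwise distances among 7 points:

d((19, 12), (24, -15)) = 27.4591
d((19, 12), (2, -23)) = 38.9102
d((19, 12), (-3, -2)) = 26.0768
d((19, 12), (3, 22)) = 18.868
d((19, 12), (7, 10)) = 12.1655
d((19, 12), (6, 19)) = 14.7648
d((24, -15), (2, -23)) = 23.4094
d((24, -15), (-3, -2)) = 29.9666
d((24, -15), (3, 22)) = 42.5441
d((24, -15), (7, 10)) = 30.2324
d((24, -15), (6, 19)) = 38.4708
d((2, -23), (-3, -2)) = 21.587
d((2, -23), (3, 22)) = 45.0111
d((2, -23), (7, 10)) = 33.3766
d((2, -23), (6, 19)) = 42.19
d((-3, -2), (3, 22)) = 24.7386
d((-3, -2), (7, 10)) = 15.6205
d((-3, -2), (6, 19)) = 22.8473
d((3, 22), (7, 10)) = 12.6491
d((3, 22), (6, 19)) = 4.2426 <-- minimum
d((7, 10), (6, 19)) = 9.0554

Closest pair: (3, 22) and (6, 19) with distance 4.2426

The closest pair is (3, 22) and (6, 19) with Euclidean distance 4.2426. For 7 points, brute-force pairwise comparison is shown above. For large n, the divide-and-conquer algorithm (sort by x, recurse on halves, check the dividing strip) achieves O(n log n).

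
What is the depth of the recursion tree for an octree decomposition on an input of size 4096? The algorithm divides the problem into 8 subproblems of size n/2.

For divide and conquer with division factor 2:

Problem sizes at each level:
Level 0: 4096
Level 1: 2048
Level 2: 1024
Level 3: 512
Level 4: 256
Level 5: 128
Level 6: 64
Level 7: 32
Level 8: 16
Level 9: 8
Level 10: 4
Level 11: 2
Level 12: 1

The root is level 0 and the size-1 base case is level 12 (the tree spans levels 0 through 12, i.e. 13 levels counting the root), so the depth is the number of divisions: log_2(4096) = 12

The recursion tree depth is log_2(4096) = 12. At each level, the problem size is divided by 2, so it takes 12 divisions to reduce to a base case of size 1. The algorithm makes 8 recursive calls at each level.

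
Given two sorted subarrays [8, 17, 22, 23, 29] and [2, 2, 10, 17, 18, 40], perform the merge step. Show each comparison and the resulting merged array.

Merging process:

Compare 8 vs 2: take 2 from right. Merged: [2]
Compare 8 vs 2: take 2 from right. Merged: [2, 2]
Compare 8 vs 10: take 8 from left. Merged: [2, 2, 8]
Compare 17 vs 10: take 10 from right. Merged: [2, 2, 8, 10]
Compare 17 vs 17: take 17 from left. Merged: [2, 2, 8, 10, 17]
Compare 22 vs 17: take 17 from right. Merged: [2, 2, 8, 10, 17, 17]
Compare 22 vs 18: take 18 from right. Merged: [2, 2, 8, 10, 17, 17, 18]
Compare 22 vs 40: take 22 from left. Merged: [2, 2, 8, 10, 17, 17, 18, 22]
Compare 23 vs 40: take 23 from left. Merged: [2, 2, 8, 10, 17, 17, 18, 22, 23]
Compare 29 vs 40: take 29 from left. Merged: [2, 2, 8, 10, 17, 17, 18, 22, 23, 29]
Append remaining from right: [40]. Merged: [2, 2, 8, 10, 17, 17, 18, 22, 23, 29, 40]

Final merged array: [2, 2, 8, 10, 17, 17, 18, 22, 23, 29, 40]
Total comparisons: 10

The merged array is [2, 2, 8, 10, 17, 17, 18, 22, 23, 29, 40], requiring 10 comparisons. The merge step runs in O(n) time where n is the total number of elements.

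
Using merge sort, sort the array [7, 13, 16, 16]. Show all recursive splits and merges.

Merge sort trace:

Split: [7, 13, 16, 16] -> [7, 13] and [16, 16]
  Split: [7, 13] -> [7] and [13]
  Merge: [7] + [13] -> [7, 13]
  Split: [16, 16] -> [16] and [16]
  Merge: [16] + [16] -> [16, 16]
Merge: [7, 13] + [16, 16] -> [7, 13, 16, 16]

Final sorted array: [7, 13, 16, 16]

The merge sort proceeds by recursively splitting the array and merging sorted halves.
After all merges, the sorted array is [7, 13, 16, 16].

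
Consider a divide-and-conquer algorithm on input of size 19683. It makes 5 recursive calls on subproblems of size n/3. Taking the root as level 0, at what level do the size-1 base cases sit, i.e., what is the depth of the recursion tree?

For divide and conquer with division factor 3:

Problem sizes at each level:
Level 0: 19683
Level 1: 6561
Level 2: 2187
Level 3: 729
Level 4: 243
Level 5: 81
Level 6: 27
Level 7: 9
Level 8: 3
Level 9: 1

The root is level 0 and the size-1 base case is level 9 (the tree spans levels 0 through 9, i.e. 10 levels counting the root), so the depth is the number of divisions: log_3(19683) = 9

The recursion tree depth is log_3(19683) = 9. At each level, the problem size is divided by 3, so it takes 9 divisions to reduce to a base case of size 1. The algorithm makes 5 recursive calls at each level.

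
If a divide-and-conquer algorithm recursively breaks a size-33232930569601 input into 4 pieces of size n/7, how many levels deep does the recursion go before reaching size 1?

For divide and conquer with division factor 7:

Problem sizes at each level:
Level 0: 33232930569601
Level 1: 4747561509943
Level 2: 678223072849
Level 3: 96889010407
Level 4: 13841287201
Level 5: 1977326743
Level 6: 282475249
Level 7: 40353607
Level 8: 5764801
Level 9: 823543
Level 10: 117649
Level 11: 16807
Level 12: 2401
Level 13: 343
Level 14: 49
Level 15: 7
Level 16: 1

The root is level 0 and the size-1 base case is level 16 (the tree spans levels 0 through 16, i.e. 17 levels counting the root), so the depth is the number of divisions: log_7(33232930569601) = 16

The recursion tree depth is log_7(33232930569601) = 16. At each level, the problem size is divided by 7, so it takes 16 divisions to reduce to a base case of size 1. The algorithm makes 4 recursive calls at each level.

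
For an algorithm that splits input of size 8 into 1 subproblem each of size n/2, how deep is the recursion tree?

For divide and conquer with division factor 2:

Problem sizes at each level:
Level 0: 8
Level 1: 4
Level 2: 2
Level 3: 1

The root is level 0 and the size-1 base case is level 3 (the tree spans levels 0 through 3, i.e. 4 levels counting the root), so the depth is the number of divisions: log_2(8) = 3

The recursion tree depth is log_2(8) = 3. At each level, the problem size is divided by 2, so it takes 3 divisions to reduce to a base case of size 1. The algorithm makes 1 recursive call at each level.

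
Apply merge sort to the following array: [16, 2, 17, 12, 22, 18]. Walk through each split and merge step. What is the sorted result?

Merge sort trace:

Split: [16, 2, 17, 12, 22, 18] -> [16, 2, 17] and [12, 22, 18]
  Split: [16, 2, 17] -> [16] and [2, 17]
    Split: [2, 17] -> [2] and [17]
    Merge: [2] + [17] -> [2, 17]
  Merge: [16] + [2, 17] -> [2, 16, 17]
  Split: [12, 22, 18] -> [12] and [22, 18]
    Split: [22, 18] -> [22] and [18]
    Merge: [22] + [18] -> [18, 22]
  Merge: [12] + [18, 22] -> [12, 18, 22]
Merge: [2, 16, 17] + [12, 18, 22] -> [2, 12, 16, 17, 18, 22]

Final sorted array: [2, 12, 16, 17, 18, 22]

The merge sort proceeds by recursively splitting the array and merging sorted halves.
After all merges, the sorted array is [2, 12, 16, 17, 18, 22].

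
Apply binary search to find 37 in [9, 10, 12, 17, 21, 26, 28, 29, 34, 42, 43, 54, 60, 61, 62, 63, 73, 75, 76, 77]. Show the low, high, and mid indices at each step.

Binary search for 37 in [9, 10, 12, 17, 21, 26, 28, 29, 34, 42, 43, 54, 60, 61, 62, 63, 73, 75, 76, 77]:

lo=0, hi=19, mid=9, arr[mid]=42 -> 42 > 37, search left half
lo=0, hi=8, mid=4, arr[mid]=21 -> 21 < 37, search right half
lo=5, hi=8, mid=6, arr[mid]=28 -> 28 < 37, search right half
lo=7, hi=8, mid=7, arr[mid]=29 -> 29 < 37, search right half
lo=8, hi=8, mid=8, arr[mid]=34 -> 34 < 37, search right half
lo=9 > hi=8, target 37 not found

Binary search determines that 37 is not in the array after 5 comparisons. The search space was exhausted without finding the target.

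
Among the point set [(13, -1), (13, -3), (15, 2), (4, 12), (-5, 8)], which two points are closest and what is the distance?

Computing all pairwise distances among 5 points:

d((13, -1), (13, -3)) = 2.0 <-- minimum
d((13, -1), (15, 2)) = 3.6056
d((13, -1), (4, 12)) = 15.8114
d((13, -1), (-5, 8)) = 20.1246
d((13, -3), (15, 2)) = 5.3852
d((13, -3), (4, 12)) = 17.4929
d((13, -3), (-5, 8)) = 21.095
d((15, 2), (4, 12)) = 14.8661
d((15, 2), (-5, 8)) = 20.8806
d((4, 12), (-5, 8)) = 9.8489

Closest pair: (13, -1) and (13, -3) with distance 2.0

The closest pair is (13, -1) and (13, -3) with Euclidean distance 2.0. For 5 points, brute-force pairwise comparison is shown above. For large n, the divide-and-conquer algorithm (sort by x, recurse on halves, check the dividing strip) achieves O(n log n).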